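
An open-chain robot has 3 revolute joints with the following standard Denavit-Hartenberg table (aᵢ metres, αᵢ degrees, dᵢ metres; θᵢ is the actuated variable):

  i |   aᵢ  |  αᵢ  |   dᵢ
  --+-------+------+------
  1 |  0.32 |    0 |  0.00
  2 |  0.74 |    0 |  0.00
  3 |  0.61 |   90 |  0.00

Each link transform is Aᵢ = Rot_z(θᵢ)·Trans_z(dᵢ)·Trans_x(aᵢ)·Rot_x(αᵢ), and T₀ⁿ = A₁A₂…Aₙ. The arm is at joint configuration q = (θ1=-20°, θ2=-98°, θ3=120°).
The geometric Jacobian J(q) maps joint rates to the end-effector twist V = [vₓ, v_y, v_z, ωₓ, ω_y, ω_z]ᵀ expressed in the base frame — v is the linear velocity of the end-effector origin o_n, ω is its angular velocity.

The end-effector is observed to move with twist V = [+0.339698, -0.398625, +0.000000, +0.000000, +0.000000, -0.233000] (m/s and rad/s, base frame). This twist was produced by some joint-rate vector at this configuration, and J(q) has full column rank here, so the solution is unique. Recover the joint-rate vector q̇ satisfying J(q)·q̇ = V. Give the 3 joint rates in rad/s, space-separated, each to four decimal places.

-0.2190 0.7680 -0.7820

o_n = [0.5629, -0.7415, 0.0000]
J₁: ẑ×o_n = [0.7415, 0.5629, -0.0000], ω = ẑ
J2: z=[0.0000, 0.0000, 1.0000] o=[0.3007, -0.1094, 0.0000] → [0.6321, 0.2622, -0.0000, 0.0000, 0.0000, 1.0000]
J3: z=[0.0000, 0.0000, 1.0000] o=[-0.0467, -0.7628, 0.0000] → [-0.0213, 0.6096, 0.0000, 0.0000, 0.0000, 1.0000]
q̇ = J⁺·V = [-0.2190, 0.7680, -0.7820]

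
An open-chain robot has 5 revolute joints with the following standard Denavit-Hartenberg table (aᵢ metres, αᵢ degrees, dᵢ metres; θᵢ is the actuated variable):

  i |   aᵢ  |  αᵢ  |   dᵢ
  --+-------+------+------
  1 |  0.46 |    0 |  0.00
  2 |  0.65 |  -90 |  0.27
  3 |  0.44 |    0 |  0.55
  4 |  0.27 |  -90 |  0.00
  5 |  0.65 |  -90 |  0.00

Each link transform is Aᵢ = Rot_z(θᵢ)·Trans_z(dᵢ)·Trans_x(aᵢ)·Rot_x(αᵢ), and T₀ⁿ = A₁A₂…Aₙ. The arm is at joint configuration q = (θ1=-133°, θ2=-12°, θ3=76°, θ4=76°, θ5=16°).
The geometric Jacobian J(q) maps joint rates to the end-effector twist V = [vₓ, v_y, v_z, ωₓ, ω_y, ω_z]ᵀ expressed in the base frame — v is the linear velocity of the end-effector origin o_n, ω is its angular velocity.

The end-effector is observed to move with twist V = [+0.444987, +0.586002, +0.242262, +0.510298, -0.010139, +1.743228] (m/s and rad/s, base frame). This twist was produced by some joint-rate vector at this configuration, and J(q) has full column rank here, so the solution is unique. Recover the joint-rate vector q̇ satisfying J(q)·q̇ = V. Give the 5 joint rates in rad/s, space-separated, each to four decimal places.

0.7920 0.1760 0.6520 -0.3510 0.8780

o_n = [-0.0735, -0.6209, -0.5770]
J₁: ẑ×o_n = [0.6209, -0.0735, 0.0000], ω = ẑ
J2: z=[0.0000, 0.0000, 1.0000] o=[-0.3137, -0.3364, 0.0000] → [0.2845, 0.2403, -0.0000, 0.0000, 0.0000, 1.0000]
J3: z=[0.5736, -0.8192, 0.0000] o=[-0.8462, -0.7092, 0.2700] → [0.6938, 0.4858, 0.6836, 0.5736, -0.8192, 0.0000]
J4: z=[0.5736, -0.8192, 0.0000] o=[-0.6179, -1.2208, -0.1569] → [0.3441, 0.2410, 0.7901, 0.5736, -0.8192, 0.0000]
J5: z=[0.3846, 0.2693, 0.8829] o=[-0.4226, -1.0841, -0.2837] → [-0.4880, 0.4211, 0.0841, 0.3846, 0.2693, 0.8829]
q̇ = J⁺·V = [0.7920, 0.1760, 0.6520, -0.3510, 0.8780]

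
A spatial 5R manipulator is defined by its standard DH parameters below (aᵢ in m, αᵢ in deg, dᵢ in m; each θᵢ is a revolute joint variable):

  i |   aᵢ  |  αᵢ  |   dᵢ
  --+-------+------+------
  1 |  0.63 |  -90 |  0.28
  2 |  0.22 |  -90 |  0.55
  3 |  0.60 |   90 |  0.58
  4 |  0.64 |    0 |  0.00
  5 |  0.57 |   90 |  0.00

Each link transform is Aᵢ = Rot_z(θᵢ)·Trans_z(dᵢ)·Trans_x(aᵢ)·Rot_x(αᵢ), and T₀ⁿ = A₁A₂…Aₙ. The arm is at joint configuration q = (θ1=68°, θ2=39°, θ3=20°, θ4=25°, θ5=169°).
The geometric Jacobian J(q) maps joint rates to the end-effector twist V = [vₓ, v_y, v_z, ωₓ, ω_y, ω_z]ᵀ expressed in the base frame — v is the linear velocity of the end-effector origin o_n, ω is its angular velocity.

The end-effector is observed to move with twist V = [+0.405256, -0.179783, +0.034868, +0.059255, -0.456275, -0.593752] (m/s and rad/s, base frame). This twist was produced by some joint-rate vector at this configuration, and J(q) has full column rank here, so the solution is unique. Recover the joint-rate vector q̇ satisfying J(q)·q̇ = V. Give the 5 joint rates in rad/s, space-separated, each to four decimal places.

-0.1270 -0.1770 0.6150 0.2130 -0.2650

o_n = [-0.0076, 0.8771, -0.7830]
J₁: ẑ×o_n = [-0.8771, -0.0076, 0.0000], ω = ẑ
J2: z=[-0.9272, 0.3746, 0.0000] o=[0.2360, 0.5841, 0.2800] → [-0.3982, -0.9856, -0.1804, -0.9272, 0.3746, 0.0000]
J3: z=[-0.2357, -0.5835, -0.7771] o=[-0.2099, 0.9487, 0.1415] → [0.4838, -0.3752, 0.1349, -0.2357, -0.5835, -0.7771]
J4: z=[-0.7717, 0.5985, -0.2152] o=[0.0078, 0.9396, -0.6640] → [-0.0847, -0.0885, 0.0574, -0.7717, 0.5985, -0.2152]
J5: z=[-0.7717, 0.5985, -0.2152] o=[0.2866, 1.1002, -1.2172] → [0.2118, 0.3984, 0.3483, -0.7717, 0.5985, -0.2152]
q̇ = J⁺·V = [-0.1270, -0.1770, 0.6150, 0.2130, -0.2650]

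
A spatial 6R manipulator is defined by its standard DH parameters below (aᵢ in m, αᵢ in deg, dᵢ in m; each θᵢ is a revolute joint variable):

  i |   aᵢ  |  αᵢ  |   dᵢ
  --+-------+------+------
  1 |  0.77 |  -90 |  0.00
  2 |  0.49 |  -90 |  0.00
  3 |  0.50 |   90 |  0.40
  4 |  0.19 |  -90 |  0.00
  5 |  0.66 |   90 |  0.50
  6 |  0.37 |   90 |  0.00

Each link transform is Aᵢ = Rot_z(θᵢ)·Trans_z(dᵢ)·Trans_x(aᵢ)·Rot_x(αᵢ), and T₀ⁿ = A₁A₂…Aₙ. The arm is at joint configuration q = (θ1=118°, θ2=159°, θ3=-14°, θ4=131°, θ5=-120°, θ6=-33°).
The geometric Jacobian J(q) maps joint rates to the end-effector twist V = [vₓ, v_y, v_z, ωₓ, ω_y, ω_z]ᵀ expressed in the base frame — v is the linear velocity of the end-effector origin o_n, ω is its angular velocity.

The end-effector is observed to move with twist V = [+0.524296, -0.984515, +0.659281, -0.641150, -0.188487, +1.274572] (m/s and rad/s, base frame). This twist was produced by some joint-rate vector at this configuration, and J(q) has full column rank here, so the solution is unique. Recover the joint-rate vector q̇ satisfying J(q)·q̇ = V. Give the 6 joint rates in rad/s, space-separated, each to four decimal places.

o_n = [-0.8597, -0.3612, -0.2830]
J₁: ẑ×o_n = [0.3612, -0.8597, 0.0000], ω = ẑ
J2: z=[-0.8829, -0.4695, 0.0000] o=[-0.3615, 0.6799, 0.0000] → [0.1328, -0.2498, 0.6853, -0.8829, -0.4695, 0.0000]
J3: z=[0.1682, -0.3164, 0.9336] o=[-0.1467, 0.2760, -0.1756] → [0.6288, -0.6476, -0.3328, 0.1682, -0.3164, 0.9336]
J4: z=[-0.9628, -0.2561, 0.0867] o=[0.0264, -0.3073, 0.0240] → [0.0833, -0.3723, -0.1751, -0.9628, -0.2561, 0.0867]
J5: z=[-0.2701, 0.8969, -0.3501] o=[0.0241, -0.2388, 0.2012] → [-0.4771, 0.1786, 0.8258, -0.2701, 0.8969, -0.3501]
J6: z=[0.4917, -0.1841, -0.8511] o=[-0.6573, -0.0557, -0.2321] → [-0.2506, 0.1973, -0.1875, 0.4917, -0.1841, -0.8511]
q̇ = J⁺·V = [0.8990, 0.7540, 0.0620, -0.2430, 0.0510, -0.4190]

0.8990 0.7540 0.0620 -0.2430 0.0510 -0.4190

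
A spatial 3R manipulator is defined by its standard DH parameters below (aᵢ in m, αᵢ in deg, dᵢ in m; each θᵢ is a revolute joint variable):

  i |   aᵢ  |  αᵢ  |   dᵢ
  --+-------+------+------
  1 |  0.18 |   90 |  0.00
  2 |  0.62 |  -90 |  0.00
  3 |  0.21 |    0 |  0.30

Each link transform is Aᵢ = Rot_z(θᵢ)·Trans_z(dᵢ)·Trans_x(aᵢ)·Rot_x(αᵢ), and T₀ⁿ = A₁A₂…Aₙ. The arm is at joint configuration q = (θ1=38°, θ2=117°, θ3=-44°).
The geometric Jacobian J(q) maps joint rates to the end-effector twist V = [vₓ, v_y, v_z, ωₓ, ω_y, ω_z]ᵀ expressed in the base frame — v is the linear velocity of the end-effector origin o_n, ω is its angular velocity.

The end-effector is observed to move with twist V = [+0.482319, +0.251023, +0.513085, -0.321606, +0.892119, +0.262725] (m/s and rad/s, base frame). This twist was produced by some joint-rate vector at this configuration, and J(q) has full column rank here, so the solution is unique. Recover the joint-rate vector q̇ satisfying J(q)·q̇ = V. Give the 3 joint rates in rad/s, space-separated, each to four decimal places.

o_n = [-0.2548, -0.3842, 0.5508]
J₁: ẑ×o_n = [0.3842, -0.2548, 0.0000], ω = ẑ
J2: z=[0.6157, -0.7880, 0.0000] o=[0.1418, 0.1108, 0.0000] → [-0.4341, -0.3391, -0.6174, 0.6157, -0.7880, 0.0000]
J3: z=[-0.7021, -0.5486, -0.4540] o=[-0.0800, -0.0625, 0.5524] → [-0.1452, 0.0783, 0.1300, -0.7021, -0.5486, -0.4540]
q̇ = J⁺·V = [0.1120, -0.9010, -0.3320]

0.1120 -0.9010 -0.3320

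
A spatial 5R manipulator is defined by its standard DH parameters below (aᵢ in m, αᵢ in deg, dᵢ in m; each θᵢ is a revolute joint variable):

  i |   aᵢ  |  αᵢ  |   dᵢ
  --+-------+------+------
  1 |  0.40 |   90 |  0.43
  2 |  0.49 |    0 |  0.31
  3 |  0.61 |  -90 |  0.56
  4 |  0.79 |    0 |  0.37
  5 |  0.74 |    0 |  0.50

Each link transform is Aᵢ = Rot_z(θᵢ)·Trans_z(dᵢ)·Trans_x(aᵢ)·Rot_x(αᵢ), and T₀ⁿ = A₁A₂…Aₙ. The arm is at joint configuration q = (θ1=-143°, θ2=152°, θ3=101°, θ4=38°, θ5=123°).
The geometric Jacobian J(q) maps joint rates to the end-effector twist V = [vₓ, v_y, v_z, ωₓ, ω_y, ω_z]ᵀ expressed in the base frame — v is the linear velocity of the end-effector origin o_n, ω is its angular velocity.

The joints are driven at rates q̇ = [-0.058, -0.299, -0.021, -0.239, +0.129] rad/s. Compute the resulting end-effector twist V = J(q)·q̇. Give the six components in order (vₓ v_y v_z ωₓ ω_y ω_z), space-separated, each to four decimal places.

o_n = [-0.5998, -0.2733, -0.1039]
J₁: ẑ×o_n = [0.2733, -0.5998, 0.0000], ω = ẑ
J2: z=[-0.6018, 0.7986, 0.0000] o=[-0.3195, -0.2407, 0.4300] → [-0.4264, -0.3213, 0.2436, -0.6018, 0.7986, 0.0000]
J3: z=[-0.6018, 0.7986, 0.0000] o=[-0.1605, 0.2672, 0.6600] → [-0.6101, -0.4597, 0.6762, -0.6018, 0.7986, 0.0000]
J4: z=[-0.7637, -0.5755, -0.2924] o=[-0.3551, 0.8218, 0.0767] → [-0.2163, -0.0664, 0.6955, -0.7637, -0.5755, -0.2924]
J5: z=[-0.7637, -0.5755, -0.2924] o=[-0.1996, 0.3300, -0.6268] → [-0.4773, 0.5164, 0.2304, -0.7637, -0.5755, -0.2924]
V = J·q̇ = [0.1146, 0.2230, -0.2235, 0.2766, -0.1923, -0.0258]

0.1146 0.2230 -0.2235 0.2766 -0.1923 -0.0258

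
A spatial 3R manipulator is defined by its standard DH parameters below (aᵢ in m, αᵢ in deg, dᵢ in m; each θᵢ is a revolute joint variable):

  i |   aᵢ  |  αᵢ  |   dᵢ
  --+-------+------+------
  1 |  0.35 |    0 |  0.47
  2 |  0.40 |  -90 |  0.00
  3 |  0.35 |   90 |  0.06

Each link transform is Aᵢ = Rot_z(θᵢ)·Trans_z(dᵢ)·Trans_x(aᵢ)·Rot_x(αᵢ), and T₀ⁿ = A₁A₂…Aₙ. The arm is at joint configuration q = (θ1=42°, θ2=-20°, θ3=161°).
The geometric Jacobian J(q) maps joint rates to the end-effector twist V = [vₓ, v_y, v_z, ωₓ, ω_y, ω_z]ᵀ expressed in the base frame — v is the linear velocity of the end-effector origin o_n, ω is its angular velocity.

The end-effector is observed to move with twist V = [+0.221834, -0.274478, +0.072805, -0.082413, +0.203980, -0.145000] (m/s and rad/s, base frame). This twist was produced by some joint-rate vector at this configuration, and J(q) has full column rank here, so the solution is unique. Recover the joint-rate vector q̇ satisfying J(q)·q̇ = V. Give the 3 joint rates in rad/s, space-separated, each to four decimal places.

o_n = [0.3017, 0.3157, 0.3561]
J₁: ẑ×o_n = [-0.3157, 0.3017, 0.0000], ω = ẑ
J2: z=[0.0000, 0.0000, 1.0000] o=[0.2601, 0.2342, 0.4700] → [-0.0815, 0.0416, 0.0000, 0.0000, 0.0000, 1.0000]
J3: z=[-0.3746, 0.9272, 0.0000] o=[0.6310, 0.3840, 0.4700] → [-0.1057, -0.0427, 0.3309, -0.3746, 0.9272, 0.0000]
q̇ = J⁺·V = [-0.9960, 0.8510, 0.2200]

-0.9960 0.8510 0.2200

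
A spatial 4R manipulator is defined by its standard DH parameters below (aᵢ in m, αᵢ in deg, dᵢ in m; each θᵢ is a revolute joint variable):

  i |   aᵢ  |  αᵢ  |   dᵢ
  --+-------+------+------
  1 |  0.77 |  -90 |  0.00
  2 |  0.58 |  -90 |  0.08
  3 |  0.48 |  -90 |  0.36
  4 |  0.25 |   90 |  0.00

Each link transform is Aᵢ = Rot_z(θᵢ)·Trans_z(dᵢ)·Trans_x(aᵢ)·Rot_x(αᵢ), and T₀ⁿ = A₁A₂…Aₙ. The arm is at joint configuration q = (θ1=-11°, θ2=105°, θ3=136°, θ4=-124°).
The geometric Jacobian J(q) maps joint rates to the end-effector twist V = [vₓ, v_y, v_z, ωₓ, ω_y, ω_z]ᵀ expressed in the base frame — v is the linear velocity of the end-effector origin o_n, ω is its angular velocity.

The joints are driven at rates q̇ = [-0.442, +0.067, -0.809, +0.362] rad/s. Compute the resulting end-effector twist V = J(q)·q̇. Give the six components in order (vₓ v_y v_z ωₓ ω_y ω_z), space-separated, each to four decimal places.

o_n = [0.1030, -0.1793, -0.1770]
J₁: ẑ×o_n = [0.1793, 0.1030, -0.0000], ω = ẑ
J2: z=[0.1908, 0.9816, 0.0000] o=[0.7559, -0.1469, 0.0000] → [-0.1738, 0.0338, 0.6347, 0.1908, 0.9816, 0.0000]
J3: z=[-0.9482, 0.1843, 0.2588] o=[0.6238, -0.0397, -0.5602] → [0.1067, 0.2286, 0.2283, -0.9482, 0.1843, 0.2588]
J4: z=[0.3137, 0.6718, 0.6710] o=[0.3065, -0.3178, -0.1335] → [-0.1221, -0.1229, 0.1802, 0.3137, 0.6718, 0.6710]
V = J·q̇ = [-0.2214, -0.2727, -0.0769, 0.8934, 0.1599, -0.4085]

-0.2214 -0.2727 -0.0769 0.8934 0.1599 -0.4085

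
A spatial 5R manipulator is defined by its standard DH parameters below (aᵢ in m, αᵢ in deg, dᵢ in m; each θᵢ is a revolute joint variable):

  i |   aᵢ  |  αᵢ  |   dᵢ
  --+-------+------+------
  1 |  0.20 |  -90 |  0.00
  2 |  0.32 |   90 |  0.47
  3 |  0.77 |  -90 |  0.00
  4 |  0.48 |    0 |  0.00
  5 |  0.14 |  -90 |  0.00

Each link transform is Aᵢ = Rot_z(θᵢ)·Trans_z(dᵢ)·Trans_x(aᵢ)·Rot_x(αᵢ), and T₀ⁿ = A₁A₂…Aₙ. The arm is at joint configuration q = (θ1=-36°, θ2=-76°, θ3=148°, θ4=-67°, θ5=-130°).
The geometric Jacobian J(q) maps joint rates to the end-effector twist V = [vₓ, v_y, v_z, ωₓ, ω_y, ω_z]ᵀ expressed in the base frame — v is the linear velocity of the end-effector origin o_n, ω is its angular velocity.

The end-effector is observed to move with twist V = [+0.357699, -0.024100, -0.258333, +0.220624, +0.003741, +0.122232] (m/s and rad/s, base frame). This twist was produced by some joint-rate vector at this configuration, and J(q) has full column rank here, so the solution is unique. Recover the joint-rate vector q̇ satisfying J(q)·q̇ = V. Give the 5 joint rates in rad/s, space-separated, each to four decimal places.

o_n = [0.3058, 0.8983, -0.2703]
J₁: ẑ×o_n = [-0.8983, 0.3058, 0.0000], ω = ẑ
J2: z=[0.5878, 0.8090, 0.0000] o=[0.1618, -0.1176, 0.0000] → [-0.2187, 0.1589, 0.4806, 0.5878, 0.8090, 0.0000]
J3: z=[-0.7850, 0.5703, 0.2419] o=[0.5007, 0.2172, 0.3105] → [-0.4960, -0.5030, -0.4235, -0.7850, 0.5703, 0.2419]
J4: z=[-0.6022, -0.6107, -0.5142] o=[0.6127, 0.6401, -0.3231] → [0.1005, 0.1896, -0.3429, -0.6022, -0.6107, -0.5142]
J5: z=[-0.6022, -0.6107, -0.5142] o=[0.2932, 0.9952, -0.3705] → [-0.1111, 0.0539, 0.0661, -0.6022, -0.6107, -0.5142]
q̇ = J⁺·V = [-0.1260, -0.3210, -0.1110, 0.2830, -0.8180]

-0.1260 -0.3210 -0.1110 0.2830 -0.8180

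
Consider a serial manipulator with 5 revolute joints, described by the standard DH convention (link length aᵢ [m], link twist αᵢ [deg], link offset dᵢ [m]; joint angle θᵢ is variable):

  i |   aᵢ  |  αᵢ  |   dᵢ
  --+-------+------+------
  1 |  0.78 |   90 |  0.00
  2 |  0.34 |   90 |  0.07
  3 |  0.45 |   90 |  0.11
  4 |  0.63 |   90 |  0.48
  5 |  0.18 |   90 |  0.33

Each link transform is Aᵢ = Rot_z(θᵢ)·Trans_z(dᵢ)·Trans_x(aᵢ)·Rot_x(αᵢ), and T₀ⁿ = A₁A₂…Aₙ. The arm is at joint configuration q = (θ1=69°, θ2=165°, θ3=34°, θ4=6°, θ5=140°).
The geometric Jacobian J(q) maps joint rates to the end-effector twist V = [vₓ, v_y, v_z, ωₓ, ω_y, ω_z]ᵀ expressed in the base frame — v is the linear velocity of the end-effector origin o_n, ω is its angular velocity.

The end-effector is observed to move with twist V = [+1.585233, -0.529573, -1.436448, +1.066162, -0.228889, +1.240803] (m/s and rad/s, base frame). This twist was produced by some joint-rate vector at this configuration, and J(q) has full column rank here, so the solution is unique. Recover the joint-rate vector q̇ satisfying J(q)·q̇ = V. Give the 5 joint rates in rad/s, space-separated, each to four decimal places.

o_n = [-0.1357, -0.6905, 0.2221]
J₁: ẑ×o_n = [0.6905, -0.1357, 0.0000], ω = ẑ
J2: z=[0.9336, -0.3584, 0.0000] o=[0.2795, 0.7282, 0.0000] → [-0.0796, -0.2074, -1.4732, 0.9336, -0.3584, 0.0000]
J3: z=[0.0928, 0.2416, 0.9659] o=[0.2272, 0.3965, 0.0880] → [1.0823, -0.3630, -0.0131, 0.0928, 0.2416, 0.9659]
J4: z=[-0.9675, -0.2072, 0.1447] o=[0.3432, -0.0035, 0.2908] → [0.1137, -0.1358, 0.5654, -0.9675, -0.2072, 0.1447]
J5: z=[-0.0677, -0.3394, -0.9382] o=[0.0321, -0.6810, 0.5583] → [0.1052, 0.1347, -0.0563, -0.0677, -0.3394, -0.9382]
q̇ = J⁺·V = [0.9080, 0.8600, 0.9180, -0.2230, 0.5560]

0.9080 0.8600 0.9180 -0.2230 0.5560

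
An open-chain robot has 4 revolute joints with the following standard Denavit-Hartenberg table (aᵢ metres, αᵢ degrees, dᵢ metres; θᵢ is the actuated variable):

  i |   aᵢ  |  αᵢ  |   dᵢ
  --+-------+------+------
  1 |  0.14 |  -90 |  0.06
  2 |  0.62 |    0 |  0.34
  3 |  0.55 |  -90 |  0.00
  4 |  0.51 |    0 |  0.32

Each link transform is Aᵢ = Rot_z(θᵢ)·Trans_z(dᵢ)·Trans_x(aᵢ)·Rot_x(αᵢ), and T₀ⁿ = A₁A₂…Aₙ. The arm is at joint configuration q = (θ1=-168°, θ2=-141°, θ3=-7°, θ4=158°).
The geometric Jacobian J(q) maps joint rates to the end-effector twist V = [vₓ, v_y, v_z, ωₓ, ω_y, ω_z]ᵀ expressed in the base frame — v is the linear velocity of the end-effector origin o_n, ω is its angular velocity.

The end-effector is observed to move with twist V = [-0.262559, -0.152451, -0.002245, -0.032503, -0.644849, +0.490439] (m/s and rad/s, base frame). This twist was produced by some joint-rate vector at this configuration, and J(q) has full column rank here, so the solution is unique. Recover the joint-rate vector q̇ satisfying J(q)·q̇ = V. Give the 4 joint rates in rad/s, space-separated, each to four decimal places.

0.2250 0.1960 0.4280 0.3130

o_n = [0.2634, -0.0963, 0.7624]
J₁: ẑ×o_n = [0.0963, 0.2634, -0.0000], ω = ẑ
J2: z=[0.2079, -0.9781, 0.0000] o=[-0.1369, -0.0291, 0.0600] → [-0.6871, -0.1460, 0.3777, 0.2079, -0.9781, 0.0000]
J3: z=[0.2079, -0.9781, 0.0000] o=[0.4051, -0.2615, 0.4502] → [-0.3054, -0.0649, -0.1042, 0.2079, -0.9781, 0.0000]
J4: z=[-0.5183, -0.1102, 0.8480] o=[0.8613, -0.1645, 0.7416] → [-0.0602, -0.4962, -0.1012, -0.5183, -0.1102, 0.8480]
q̇ = J⁺·V = [0.2250, 0.1960, 0.4280, 0.3130]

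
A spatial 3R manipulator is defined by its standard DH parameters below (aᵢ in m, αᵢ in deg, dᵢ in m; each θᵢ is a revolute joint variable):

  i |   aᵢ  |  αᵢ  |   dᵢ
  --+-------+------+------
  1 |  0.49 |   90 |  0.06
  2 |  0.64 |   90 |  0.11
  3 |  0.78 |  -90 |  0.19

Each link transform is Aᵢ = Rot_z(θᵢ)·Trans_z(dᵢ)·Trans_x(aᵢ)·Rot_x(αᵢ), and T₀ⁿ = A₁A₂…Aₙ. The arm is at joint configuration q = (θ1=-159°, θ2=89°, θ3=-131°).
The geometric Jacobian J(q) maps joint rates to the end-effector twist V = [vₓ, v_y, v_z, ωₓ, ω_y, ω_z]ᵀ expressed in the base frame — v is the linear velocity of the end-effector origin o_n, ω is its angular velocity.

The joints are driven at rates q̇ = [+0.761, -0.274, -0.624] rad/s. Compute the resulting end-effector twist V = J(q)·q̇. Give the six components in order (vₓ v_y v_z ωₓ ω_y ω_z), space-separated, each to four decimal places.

0.3857 -0.0660 -0.4199 0.6807 -0.0322 0.7719

o_n = [-0.4654, -0.6914, 0.1849]
J₁: ẑ×o_n = [0.6914, -0.4654, 0.0000], ω = ẑ
J2: z=[-0.3584, 0.9336, 0.0000] o=[-0.4575, -0.1756, 0.0600] → [0.1166, 0.0448, 0.1922, -0.3584, 0.9336, 0.0000]
J3: z=[-0.9334, -0.3583, -0.0175] o=[-0.5073, -0.0769, 0.6999] → [0.1738, -0.4814, 0.5886, -0.9334, -0.3583, -0.0175]
V = J·q̇ = [0.3857, -0.0660, -0.4199, 0.6807, -0.0322, 0.7719]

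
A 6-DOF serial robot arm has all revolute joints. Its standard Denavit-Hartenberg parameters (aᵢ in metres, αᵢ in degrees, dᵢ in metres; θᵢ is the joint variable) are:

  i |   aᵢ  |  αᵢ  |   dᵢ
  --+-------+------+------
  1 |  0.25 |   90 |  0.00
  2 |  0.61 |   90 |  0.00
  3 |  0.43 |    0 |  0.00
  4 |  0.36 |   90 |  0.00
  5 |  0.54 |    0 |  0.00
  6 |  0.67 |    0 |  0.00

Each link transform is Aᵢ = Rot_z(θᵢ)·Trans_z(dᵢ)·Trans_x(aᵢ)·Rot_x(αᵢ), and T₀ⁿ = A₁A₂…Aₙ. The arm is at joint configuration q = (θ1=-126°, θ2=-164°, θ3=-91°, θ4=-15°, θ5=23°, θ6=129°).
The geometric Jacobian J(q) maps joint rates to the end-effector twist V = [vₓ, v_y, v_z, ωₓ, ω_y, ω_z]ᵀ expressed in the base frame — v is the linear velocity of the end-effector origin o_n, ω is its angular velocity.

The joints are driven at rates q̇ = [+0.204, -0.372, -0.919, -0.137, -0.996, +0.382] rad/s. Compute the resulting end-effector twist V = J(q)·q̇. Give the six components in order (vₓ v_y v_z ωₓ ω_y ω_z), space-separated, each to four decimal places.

-0.2772 -0.7577 0.3302 0.6003 -0.0946 -0.9738

o_n = [0.7916, -0.0761, 0.3593]
J₁: ẑ×o_n = [0.0761, 0.7916, -0.0000], ω = ẑ
J2: z=[-0.8090, 0.5878, 0.0000] o=[-0.1469, -0.2023, 0.0000] → [0.2112, 0.2907, -0.6537, -0.8090, 0.5878, 0.0000]
J3: z=[0.1620, 0.2230, 0.9613] o=[0.1977, 0.2721, -0.1681] → [0.4524, 0.4854, -0.1889, 0.1620, 0.2230, 0.9613]
J4: z=[0.1620, 0.2230, 0.9613] o=[0.5413, 0.0136, -0.1661] → [0.2034, 0.1555, -0.0703, 0.1620, 0.2230, 0.9613]
J5: z=[-0.7661, -0.5855, 0.2650] o=[0.7652, -0.2670, -0.1387] → [-0.3422, 0.3885, -0.1308, -0.7661, -0.5855, 0.2650]
J6: z=[-0.7661, -0.5855, 0.2650] o=[1.1085, -0.6073, 0.1019] → [-0.2915, 0.1132, -0.5926, -0.7661, -0.5855, 0.2650]
V = J·q̇ = [-0.2772, -0.7577, 0.3302, 0.6003, -0.0946, -0.9738]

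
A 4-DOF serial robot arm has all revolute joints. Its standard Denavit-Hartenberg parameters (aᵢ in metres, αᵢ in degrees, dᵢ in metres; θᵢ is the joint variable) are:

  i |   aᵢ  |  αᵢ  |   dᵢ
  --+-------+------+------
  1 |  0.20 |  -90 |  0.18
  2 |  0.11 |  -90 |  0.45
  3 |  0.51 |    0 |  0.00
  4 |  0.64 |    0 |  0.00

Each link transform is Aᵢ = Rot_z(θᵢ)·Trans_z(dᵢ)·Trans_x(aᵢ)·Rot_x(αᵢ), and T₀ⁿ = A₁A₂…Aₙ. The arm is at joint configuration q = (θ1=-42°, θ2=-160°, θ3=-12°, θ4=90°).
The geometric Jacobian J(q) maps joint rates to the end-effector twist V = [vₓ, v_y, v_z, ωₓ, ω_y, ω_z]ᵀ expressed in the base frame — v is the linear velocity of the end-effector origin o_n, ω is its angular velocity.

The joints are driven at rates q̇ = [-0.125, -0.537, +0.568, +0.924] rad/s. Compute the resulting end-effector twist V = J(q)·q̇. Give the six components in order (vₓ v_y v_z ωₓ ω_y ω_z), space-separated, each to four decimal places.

0.2216 -0.7643 -0.6732 0.0199 -0.7405 1.2770

o_n = [-0.4163, 0.2807, 0.4338]
J₁: ẑ×o_n = [-0.2807, -0.4163, 0.0000], ω = ẑ
J2: z=[0.6691, 0.7431, 0.0000] o=[0.1486, -0.1338, 0.1800] → [0.1886, -0.1698, 0.6972, 0.6691, 0.7431, 0.0000]
J3: z=[0.2542, -0.2289, 0.9397] o=[0.3729, 0.2698, 0.2176] → [-0.0597, -0.7966, -0.1778, 0.2542, -0.2289, 0.9397]
J4: z=[0.2542, -0.2289, 0.9397] o=[0.0955, 0.6622, 0.3882] → [0.3481, -0.4925, -0.2141, 0.2542, -0.2289, 0.9397]
V = J·q̇ = [0.2216, -0.7643, -0.6732, 0.0199, -0.7405, 1.2770]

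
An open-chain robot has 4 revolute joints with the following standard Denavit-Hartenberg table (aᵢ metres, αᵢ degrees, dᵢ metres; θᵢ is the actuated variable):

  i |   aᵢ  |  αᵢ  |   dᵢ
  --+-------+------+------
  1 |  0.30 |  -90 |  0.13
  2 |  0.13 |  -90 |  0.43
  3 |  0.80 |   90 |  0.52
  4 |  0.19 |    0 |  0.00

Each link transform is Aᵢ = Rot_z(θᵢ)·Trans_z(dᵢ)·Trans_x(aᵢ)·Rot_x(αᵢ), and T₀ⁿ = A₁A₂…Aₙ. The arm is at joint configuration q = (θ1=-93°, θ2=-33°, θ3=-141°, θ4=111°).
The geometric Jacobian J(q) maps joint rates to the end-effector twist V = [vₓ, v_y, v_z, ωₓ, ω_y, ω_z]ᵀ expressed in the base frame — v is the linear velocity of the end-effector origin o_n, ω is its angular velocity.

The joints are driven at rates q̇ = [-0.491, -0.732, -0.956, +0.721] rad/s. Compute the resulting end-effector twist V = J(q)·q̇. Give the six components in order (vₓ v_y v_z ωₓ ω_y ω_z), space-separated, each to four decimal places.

-0.8144 -0.6860 -0.1359 -1.2434 0.9676 0.0636

o_n = [0.8731, -0.3580, -0.6939]
J₁: ẑ×o_n = [0.3580, 0.8731, -0.0000], ω = ẑ
J2: z=[0.9986, -0.0523, 0.0000] o=[-0.0157, -0.2996, 0.1300] → [0.0431, 0.8227, -0.0118, 0.9986, -0.0523, 0.0000]
J3: z=[-0.0285, -0.5439, -0.8387] o=[0.4080, -0.4310, 0.2008] → [0.5478, -0.4155, 0.2509, -0.0285, -0.5439, -0.8387]
J4: z=[-0.7485, 0.5677, -0.3428] o=[0.9232, -0.2194, -0.5739] → [-0.1156, -0.0726, 0.1322, -0.7485, 0.5677, -0.3428]
V = J·q̇ = [-0.8144, -0.6860, -0.1359, -1.2434, 0.9676, 0.0636]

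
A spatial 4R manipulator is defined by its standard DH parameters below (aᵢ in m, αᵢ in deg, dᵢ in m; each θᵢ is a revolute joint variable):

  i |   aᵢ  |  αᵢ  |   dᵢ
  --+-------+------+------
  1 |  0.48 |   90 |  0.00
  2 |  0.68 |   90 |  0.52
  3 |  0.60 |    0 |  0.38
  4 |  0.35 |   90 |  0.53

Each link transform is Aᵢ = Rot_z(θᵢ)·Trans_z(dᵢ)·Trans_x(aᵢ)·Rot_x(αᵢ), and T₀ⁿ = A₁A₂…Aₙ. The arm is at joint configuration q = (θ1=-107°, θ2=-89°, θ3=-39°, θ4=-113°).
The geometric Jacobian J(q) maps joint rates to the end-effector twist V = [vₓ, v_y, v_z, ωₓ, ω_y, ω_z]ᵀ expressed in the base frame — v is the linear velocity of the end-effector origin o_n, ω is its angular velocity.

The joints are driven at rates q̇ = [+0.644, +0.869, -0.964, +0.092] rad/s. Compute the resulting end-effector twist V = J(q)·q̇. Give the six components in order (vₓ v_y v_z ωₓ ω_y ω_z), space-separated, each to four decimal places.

-0.2936 -0.6614 -0.2708 -1.0859 -0.5797 0.6592

o_n = [0.1424, 0.3907, -0.8530]
J₁: ẑ×o_n = [-0.3907, 0.1424, 0.0000], ω = ẑ
J2: z=[-0.9563, 0.2924, 0.0000] o=[-0.1403, -0.4590, 0.0000] → [-0.2494, -0.8157, -0.8952, -0.9563, 0.2924, 0.0000]
J3: z=[0.2923, 0.9562, -0.0175] o=[-0.6411, -0.3183, -0.6799] → [-0.1531, 0.0369, -0.5418, 0.2923, 0.9562, -0.0175]
J4: z=[0.2923, 0.9562, -0.0175] o=[-0.1713, -0.0732, -1.1527] → [0.2947, -0.0931, -0.1643, 0.2923, 0.9562, -0.0175]
V = J·q̇ = [-0.2936, -0.6614, -0.2708, -1.0859, -0.5797, 0.6592]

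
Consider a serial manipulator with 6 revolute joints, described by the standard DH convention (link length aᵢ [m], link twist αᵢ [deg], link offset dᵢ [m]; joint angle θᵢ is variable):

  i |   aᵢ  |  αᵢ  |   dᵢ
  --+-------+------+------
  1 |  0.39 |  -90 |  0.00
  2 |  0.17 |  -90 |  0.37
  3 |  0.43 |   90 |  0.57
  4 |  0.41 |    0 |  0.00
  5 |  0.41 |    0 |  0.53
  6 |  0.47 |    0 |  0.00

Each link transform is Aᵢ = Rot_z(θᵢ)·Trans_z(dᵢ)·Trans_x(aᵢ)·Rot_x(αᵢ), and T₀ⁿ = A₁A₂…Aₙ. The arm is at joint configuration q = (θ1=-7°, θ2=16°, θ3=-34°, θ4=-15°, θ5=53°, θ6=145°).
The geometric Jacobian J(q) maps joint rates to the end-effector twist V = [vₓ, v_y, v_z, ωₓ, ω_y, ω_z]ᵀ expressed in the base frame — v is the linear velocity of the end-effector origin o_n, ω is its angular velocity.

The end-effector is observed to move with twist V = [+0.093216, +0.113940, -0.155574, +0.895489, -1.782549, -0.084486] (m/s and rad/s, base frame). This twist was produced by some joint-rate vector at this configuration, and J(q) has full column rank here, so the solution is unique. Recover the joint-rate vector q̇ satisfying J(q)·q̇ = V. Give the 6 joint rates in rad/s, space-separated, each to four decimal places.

o_n = [0.7599, 1.1051, -0.7854]
J₁: ẑ×o_n = [-1.1051, 0.7599, 0.0000], ω = ẑ
J2: z=[0.1219, 0.9925, 0.0000] o=[0.3871, -0.0475, 0.0000] → [-0.7796, 0.0957, -0.2296, 0.1219, 0.9925, 0.0000]
J3: z=[-0.2736, 0.0336, -0.9613] o=[0.5944, 0.2998, -0.0469] → [0.7493, -0.3612, -0.2259, -0.2736, 0.0336, -0.9613]
J4: z=[-0.4325, 0.8884, 0.1541] o=[0.8079, 0.5158, -0.6930] → [-0.1729, -0.0473, -0.2123, -0.4325, 0.8884, 0.1541]
J5: z=[-0.4325, 0.8884, 0.1541] o=[1.1771, 0.6936, -0.6815] → [-0.1557, -0.1092, 0.1927, -0.4325, 0.8884, 0.1541]
J6: z=[-0.4325, 0.8884, 0.1541] o=[1.1564, 1.3209, -0.9163] → [0.1495, -0.0045, 0.4456, -0.4325, 0.8884, 0.1541]
q̇ = J⁺·V = [-0.1460, -0.1090, -0.3640, -0.6140, -0.6600, -0.5970]

-0.1460 -0.1090 -0.3640 -0.6140 -0.6600 -0.5970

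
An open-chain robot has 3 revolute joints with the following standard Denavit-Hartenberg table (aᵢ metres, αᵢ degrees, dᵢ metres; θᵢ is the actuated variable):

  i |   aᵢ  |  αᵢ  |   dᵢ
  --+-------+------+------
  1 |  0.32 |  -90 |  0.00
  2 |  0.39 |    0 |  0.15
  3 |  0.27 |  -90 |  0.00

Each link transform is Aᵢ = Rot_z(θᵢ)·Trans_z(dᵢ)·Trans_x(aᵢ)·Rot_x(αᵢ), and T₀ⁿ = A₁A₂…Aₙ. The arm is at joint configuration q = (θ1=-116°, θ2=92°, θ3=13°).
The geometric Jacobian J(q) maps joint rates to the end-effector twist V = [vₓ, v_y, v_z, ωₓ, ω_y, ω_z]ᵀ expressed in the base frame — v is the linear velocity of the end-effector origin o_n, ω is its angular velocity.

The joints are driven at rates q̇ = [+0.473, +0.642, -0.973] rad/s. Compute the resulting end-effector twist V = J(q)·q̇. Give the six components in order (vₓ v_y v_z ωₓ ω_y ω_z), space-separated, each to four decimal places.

0.2035 0.1620 -0.0144 -0.2975 0.1451 0.4730

o_n = [0.0311, -0.2783, -0.6506]
J₁: ẑ×o_n = [0.2783, 0.0311, -0.0000], ω = ẑ
J2: z=[0.8988, -0.4384, 0.0000] o=[-0.1403, -0.2876, 0.0000] → [0.2852, 0.5847, 0.0835, 0.8988, -0.4384, 0.0000]
J3: z=[0.8988, -0.4384, 0.0000] o=[0.0005, -0.3411, -0.3898] → [0.1143, 0.2344, 0.0699, 0.8988, -0.4384, 0.0000]
V = J·q̇ = [0.2035, 0.1620, -0.0144, -0.2975, 0.1451, 0.4730]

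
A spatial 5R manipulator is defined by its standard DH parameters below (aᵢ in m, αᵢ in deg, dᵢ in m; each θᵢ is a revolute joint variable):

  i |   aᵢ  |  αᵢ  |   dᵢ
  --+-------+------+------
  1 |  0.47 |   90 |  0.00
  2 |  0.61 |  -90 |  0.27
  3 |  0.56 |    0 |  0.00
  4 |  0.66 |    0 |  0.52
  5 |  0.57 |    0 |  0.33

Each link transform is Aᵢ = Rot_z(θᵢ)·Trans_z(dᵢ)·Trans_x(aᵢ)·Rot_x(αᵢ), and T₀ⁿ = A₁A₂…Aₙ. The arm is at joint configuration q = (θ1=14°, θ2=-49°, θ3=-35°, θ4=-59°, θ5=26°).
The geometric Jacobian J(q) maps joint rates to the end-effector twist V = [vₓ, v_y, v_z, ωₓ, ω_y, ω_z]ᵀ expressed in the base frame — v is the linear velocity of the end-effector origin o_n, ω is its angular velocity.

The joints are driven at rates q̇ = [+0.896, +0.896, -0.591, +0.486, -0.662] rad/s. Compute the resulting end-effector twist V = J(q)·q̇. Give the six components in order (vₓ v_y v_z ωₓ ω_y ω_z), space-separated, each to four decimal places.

o_n = [2.2956, -1.2602, -0.3753]
J₁: ẑ×o_n = [1.2602, 2.2956, -0.0000], ω = ẑ
J2: z=[0.2419, -0.9703, 0.0000] o=[0.4560, 0.1137, 0.0000] → [0.3642, 0.0908, 1.4525, 0.2419, -0.9703, 0.0000]
J3: z=[0.7323, 0.1826, 0.6561] o=[0.9097, -0.0515, -0.4604] → [0.8085, 0.8470, -1.1382, 0.7323, 0.1826, 0.6561]
J4: z=[0.7323, 0.1826, 0.6561] o=[1.2794, -0.2903, -0.8066] → [0.7150, 0.3509, -0.8958, 0.7323, 0.1826, 0.6561]
J5: z=[0.7323, 0.1826, 0.6561] o=[1.7901, -0.8415, -0.4307] → [0.2848, 0.2911, -0.3989, 0.7323, 0.1826, 0.6561]
V = J·q̇ = [1.1366, 1.6155, 1.8028, -0.3449, -1.0094, 0.3928]

1.1366 1.6155 1.8028 -0.3449 -1.0094 0.3928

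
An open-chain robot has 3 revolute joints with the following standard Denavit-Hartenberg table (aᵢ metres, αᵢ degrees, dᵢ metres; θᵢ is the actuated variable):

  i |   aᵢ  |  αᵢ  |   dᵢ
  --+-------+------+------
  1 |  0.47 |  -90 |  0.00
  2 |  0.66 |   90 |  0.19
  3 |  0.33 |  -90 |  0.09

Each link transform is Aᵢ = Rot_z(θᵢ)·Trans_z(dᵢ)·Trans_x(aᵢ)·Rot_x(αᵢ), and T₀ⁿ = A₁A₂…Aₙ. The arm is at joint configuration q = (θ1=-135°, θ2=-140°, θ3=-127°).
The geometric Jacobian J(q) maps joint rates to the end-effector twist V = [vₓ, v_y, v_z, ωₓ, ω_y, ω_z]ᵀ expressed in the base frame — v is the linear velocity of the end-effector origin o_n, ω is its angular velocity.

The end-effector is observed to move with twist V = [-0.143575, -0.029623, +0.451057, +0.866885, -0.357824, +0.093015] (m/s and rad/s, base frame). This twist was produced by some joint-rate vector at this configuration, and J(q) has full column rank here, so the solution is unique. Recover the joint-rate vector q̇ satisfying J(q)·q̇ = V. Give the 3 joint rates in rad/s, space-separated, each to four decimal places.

o_n = [-0.0935, 0.0105, 0.2276]
J₁: ẑ×o_n = [-0.0105, -0.0935, 0.0000], ω = ẑ
J2: z=[0.7071, -0.7071, 0.0000] o=[-0.3323, -0.3323, 0.0000] → [-0.1610, -0.1610, 0.4113, 0.7071, -0.7071, 0.0000]
J3: z=[0.4545, 0.4545, -0.7660] o=[0.1595, -0.1092, 0.4242] → [0.0023, 0.2832, 0.1694, 0.4545, 0.4545, -0.7660]
q̇ = J⁺·V = [0.5220, 0.8660, 0.5600]

0.5220 0.8660 0.5600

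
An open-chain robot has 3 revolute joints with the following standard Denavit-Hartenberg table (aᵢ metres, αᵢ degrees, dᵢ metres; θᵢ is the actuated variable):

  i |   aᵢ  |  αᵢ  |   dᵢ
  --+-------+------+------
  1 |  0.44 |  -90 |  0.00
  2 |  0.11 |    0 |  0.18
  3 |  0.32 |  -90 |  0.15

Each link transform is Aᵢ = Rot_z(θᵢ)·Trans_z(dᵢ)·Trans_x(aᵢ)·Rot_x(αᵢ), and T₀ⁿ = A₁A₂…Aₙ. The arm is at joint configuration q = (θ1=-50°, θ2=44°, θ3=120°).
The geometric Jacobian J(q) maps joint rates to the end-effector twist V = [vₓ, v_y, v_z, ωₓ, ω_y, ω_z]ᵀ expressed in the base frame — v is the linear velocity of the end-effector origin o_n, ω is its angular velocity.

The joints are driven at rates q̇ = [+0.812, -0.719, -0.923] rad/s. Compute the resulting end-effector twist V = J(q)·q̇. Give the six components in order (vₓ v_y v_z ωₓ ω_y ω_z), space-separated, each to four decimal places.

0.0877 0.1626 -0.4482 -1.2578 -1.0555 0.8120

o_n = [0.3888, 0.0501, -0.1646]
J₁: ẑ×o_n = [-0.0501, 0.3888, 0.0000], ω = ẑ
J2: z=[0.7660, 0.6428, 0.0000] o=[0.2828, -0.3371, 0.0000] → [-0.1058, 0.1261, 0.2285, 0.7660, 0.6428, 0.0000]
J3: z=[0.7660, 0.6428, 0.0000] o=[0.4716, -0.2820, -0.0764] → [-0.0567, 0.0676, 0.3076, 0.7660, 0.6428, 0.0000]
V = J·q̇ = [0.0877, 0.1626, -0.4482, -1.2578, -1.0555, 0.8120]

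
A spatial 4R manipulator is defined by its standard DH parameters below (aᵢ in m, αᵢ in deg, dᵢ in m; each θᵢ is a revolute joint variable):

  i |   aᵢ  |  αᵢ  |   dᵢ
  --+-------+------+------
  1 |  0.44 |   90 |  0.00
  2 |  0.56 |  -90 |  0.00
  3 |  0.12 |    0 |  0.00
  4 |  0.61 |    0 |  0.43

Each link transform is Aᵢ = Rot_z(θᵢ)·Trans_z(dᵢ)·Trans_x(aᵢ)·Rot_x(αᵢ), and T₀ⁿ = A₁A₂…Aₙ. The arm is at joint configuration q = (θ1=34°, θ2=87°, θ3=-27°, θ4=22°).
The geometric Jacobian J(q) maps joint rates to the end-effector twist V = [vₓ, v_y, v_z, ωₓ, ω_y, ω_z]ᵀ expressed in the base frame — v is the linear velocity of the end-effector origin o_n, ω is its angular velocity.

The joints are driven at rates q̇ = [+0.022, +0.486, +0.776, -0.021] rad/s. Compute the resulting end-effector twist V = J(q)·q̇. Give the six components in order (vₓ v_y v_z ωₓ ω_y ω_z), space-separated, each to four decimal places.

-0.8203 0.1023 -0.0940 -0.3533 -0.8245 0.0615

o_n = [0.1243, -0.0460, 1.2954]
J₁: ẑ×o_n = [0.0460, 0.1243, -0.0000], ω = ẑ
J2: z=[0.5592, -0.8290, 0.0000] o=[0.3648, 0.2460, 0.0000] → [-1.0739, -0.7244, -0.3627, 0.5592, -0.8290, 0.0000]
J3: z=[-0.8279, -0.5584, 0.0523] o=[0.3891, 0.2624, 0.5592] → [-0.3949, 0.5956, 0.1075, -0.8279, -0.5584, 0.0523]
J4: z=[-0.8279, -0.5584, 0.0523] o=[0.4242, 0.2204, 0.6660] → [-0.3375, 0.5053, 0.0531, -0.8279, -0.5584, 0.0523]
V = J·q̇ = [-0.8203, 0.1023, -0.0940, -0.3533, -0.8245, 0.0615]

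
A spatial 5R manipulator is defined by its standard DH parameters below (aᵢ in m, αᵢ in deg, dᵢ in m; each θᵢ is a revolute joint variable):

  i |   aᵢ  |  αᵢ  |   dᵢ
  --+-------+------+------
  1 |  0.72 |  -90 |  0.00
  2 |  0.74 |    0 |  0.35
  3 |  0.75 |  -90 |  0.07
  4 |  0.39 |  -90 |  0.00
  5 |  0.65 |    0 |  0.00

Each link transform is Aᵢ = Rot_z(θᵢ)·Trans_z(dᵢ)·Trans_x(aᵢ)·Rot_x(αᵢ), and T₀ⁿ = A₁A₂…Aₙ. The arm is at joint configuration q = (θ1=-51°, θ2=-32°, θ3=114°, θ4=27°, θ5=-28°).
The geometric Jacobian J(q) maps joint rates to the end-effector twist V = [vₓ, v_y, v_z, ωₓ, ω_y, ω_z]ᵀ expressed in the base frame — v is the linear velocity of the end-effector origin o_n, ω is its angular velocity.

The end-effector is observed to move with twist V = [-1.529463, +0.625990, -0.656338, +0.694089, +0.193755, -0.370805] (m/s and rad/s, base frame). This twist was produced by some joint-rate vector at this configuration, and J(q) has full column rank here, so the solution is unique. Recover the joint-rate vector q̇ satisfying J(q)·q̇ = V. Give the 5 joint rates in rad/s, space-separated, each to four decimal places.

o_n = [0.7851, -0.9975, -1.2435]
J₁: ẑ×o_n = [0.9975, 0.7851, -0.0000], ω = ẑ
J2: z=[0.7771, 0.6293, 0.0000] o=[0.4531, -0.5595, 0.0000] → [-0.7826, 0.9664, -0.5493, 0.7771, 0.6293, 0.0000]
J3: z=[0.7771, 0.6293, 0.0000] o=[1.1200, -0.8270, 0.3921] → [-1.0294, 1.2712, 0.0783, 0.7771, 0.6293, 0.0000]
J4: z=[-0.6232, 0.7696, -0.1392] o=[1.2401, -0.8641, -0.3506] → [-0.7058, -0.4932, 0.4333, -0.6232, 0.7696, -0.1392]
J5: z=[-0.7322, -0.5116, 0.4496] o=[1.1330, -1.0131, -0.6947] → [0.2738, -0.5583, -0.1894, -0.7322, -0.5116, 0.4496]
q̇ = J⁺·V = [-0.7700, 0.7450, 0.6140, -0.3390, 0.7830]

-0.7700 0.7450 0.6140 -0.3390 0.7830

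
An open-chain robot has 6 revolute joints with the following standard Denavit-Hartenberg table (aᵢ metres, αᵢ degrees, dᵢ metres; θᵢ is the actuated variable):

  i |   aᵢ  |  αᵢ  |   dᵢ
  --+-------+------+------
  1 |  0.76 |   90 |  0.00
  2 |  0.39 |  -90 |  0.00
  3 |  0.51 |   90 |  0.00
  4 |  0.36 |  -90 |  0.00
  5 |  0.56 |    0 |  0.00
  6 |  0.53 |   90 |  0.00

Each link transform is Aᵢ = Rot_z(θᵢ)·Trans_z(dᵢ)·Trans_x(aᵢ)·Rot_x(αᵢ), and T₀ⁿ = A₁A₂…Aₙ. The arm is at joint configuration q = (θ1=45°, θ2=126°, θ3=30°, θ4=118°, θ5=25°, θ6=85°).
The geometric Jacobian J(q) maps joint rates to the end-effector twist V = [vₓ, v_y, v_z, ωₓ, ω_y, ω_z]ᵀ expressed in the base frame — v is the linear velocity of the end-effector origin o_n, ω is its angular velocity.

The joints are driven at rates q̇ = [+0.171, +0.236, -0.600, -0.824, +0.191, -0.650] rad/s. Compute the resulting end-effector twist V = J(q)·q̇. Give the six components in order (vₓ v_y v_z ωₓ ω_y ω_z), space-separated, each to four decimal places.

-0.9544 -0.2291 0.1784 -0.2357 0.7263 0.3476

o_n = [-0.4026, 0.6301, -0.2062]
J₁: ẑ×o_n = [-0.6301, -0.4026, 0.0000], ω = ẑ
J2: z=[0.7071, -0.7071, 0.0000] o=[0.5374, 0.5374, 0.0000] → [0.1458, 0.1458, -0.5991, 0.7071, -0.7071, 0.0000]
J3: z=[-0.5721, -0.5721, -0.5878] o=[0.3753, 0.3753, 0.3155] → [0.4482, 0.1587, -0.5907, -0.5721, -0.5721, -0.5878]
J4: z=[0.4046, -0.8202, 0.4045] o=[0.0114, 0.3720, 0.6728] → [0.6166, 0.1882, -0.2352, 0.4046, -0.8202, 0.4045]
J5: z=[0.8985, 0.2742, -0.3427] o=[-0.0498, 0.1913, 0.3676] → [-0.0070, 0.6365, 0.4910, 0.8985, 0.2742, -0.3427]
J6: z=[0.8985, 0.2742, -0.3427] o=[-0.2319, 0.1306, -0.1585] → [0.1581, 0.1014, 0.4956, 0.8985, 0.2742, -0.3427]
V = J·q̇ = [-0.9544, -0.2291, 0.1784, -0.2357, 0.7263, 0.3476]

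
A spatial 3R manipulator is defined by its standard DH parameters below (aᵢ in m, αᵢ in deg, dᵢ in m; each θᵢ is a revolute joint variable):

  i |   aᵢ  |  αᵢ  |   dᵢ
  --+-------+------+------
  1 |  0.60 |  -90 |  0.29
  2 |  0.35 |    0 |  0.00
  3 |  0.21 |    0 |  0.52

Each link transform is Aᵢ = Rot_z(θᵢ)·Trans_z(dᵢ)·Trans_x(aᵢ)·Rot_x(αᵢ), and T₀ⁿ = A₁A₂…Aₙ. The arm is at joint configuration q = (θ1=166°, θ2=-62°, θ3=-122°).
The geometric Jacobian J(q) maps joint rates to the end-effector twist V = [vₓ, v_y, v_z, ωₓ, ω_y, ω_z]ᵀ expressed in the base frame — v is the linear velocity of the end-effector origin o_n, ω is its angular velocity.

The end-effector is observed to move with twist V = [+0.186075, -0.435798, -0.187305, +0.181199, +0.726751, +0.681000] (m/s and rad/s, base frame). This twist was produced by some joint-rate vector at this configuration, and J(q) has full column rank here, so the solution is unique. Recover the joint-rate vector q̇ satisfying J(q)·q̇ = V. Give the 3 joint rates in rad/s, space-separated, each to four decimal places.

o_n = [-0.6641, -0.3703, 0.5844]
J₁: ẑ×o_n = [0.3703, -0.6641, 0.0000], ω = ẑ
J2: z=[-0.2419, -0.9703, 0.0000] o=[-0.5822, 0.1452, 0.2900] → [-0.2856, 0.0712, 0.0452, -0.2419, -0.9703, 0.0000]
J3: z=[-0.2419, -0.9703, 0.0000] o=[-0.7416, 0.1849, 0.5990] → [0.0142, -0.0035, 0.2095, -0.2419, -0.9703, 0.0000]
q̇ = J⁺·V = [0.6810, 0.1850, -0.9340]

0.6810 0.1850 -0.9340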